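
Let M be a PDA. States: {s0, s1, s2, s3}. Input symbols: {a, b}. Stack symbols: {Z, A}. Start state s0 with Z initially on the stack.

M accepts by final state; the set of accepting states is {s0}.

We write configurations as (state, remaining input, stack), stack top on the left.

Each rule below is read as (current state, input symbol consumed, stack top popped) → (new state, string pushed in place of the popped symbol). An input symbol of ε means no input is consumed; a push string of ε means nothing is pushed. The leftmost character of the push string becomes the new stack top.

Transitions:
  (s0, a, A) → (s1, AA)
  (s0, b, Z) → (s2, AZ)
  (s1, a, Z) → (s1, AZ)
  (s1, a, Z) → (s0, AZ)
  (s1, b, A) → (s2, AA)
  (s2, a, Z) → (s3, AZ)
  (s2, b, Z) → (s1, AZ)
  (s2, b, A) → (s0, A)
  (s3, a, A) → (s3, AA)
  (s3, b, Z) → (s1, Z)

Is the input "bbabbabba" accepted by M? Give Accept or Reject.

Reject

No computation consumes all input and reaches a final state.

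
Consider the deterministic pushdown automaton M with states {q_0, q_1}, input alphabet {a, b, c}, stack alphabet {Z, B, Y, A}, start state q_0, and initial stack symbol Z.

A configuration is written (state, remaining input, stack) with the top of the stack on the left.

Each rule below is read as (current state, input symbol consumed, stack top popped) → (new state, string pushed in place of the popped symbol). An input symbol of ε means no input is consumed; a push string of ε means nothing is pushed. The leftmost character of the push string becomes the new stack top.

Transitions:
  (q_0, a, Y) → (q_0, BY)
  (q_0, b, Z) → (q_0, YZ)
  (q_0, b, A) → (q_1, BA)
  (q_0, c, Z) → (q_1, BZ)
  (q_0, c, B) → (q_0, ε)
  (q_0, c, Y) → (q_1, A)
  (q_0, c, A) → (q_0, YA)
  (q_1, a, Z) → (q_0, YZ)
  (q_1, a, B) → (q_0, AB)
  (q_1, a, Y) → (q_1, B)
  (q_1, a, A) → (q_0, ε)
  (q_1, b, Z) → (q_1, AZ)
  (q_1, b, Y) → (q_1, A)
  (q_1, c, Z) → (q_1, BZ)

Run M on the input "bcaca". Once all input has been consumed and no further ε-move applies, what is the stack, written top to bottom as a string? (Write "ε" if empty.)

(q_0, bcaca, Z)
  read b, top Z: go to q_0, push YZ → (q_0, caca, YZ)
  read c, top Y: go to q_1, push A → (q_1, aca, AZ)
  read a, top A: go to q_0, push ε → (q_0, ca, Z)
  read c, top Z: go to q_1, push BZ → (q_1, a, BZ)
  read a, top B: go to q_0, push AB → (q_0, ε, ABZ)
All input consumed in state q_0 with stack ABZ.

ABZ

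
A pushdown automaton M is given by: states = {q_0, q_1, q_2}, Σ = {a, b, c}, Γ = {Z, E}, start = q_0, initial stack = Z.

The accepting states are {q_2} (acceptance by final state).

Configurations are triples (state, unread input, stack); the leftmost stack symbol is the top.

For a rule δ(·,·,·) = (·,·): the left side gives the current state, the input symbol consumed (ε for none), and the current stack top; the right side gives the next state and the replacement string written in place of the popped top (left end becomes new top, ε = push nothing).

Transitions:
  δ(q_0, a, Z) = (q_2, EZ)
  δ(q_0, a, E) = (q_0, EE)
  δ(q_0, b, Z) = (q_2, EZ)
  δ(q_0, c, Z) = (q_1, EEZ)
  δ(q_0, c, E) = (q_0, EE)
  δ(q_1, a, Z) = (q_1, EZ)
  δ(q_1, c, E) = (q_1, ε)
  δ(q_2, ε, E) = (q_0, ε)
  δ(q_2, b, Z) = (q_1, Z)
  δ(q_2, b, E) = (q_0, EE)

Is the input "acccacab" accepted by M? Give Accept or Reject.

No computation consumes all input and reaches a final state.

Reject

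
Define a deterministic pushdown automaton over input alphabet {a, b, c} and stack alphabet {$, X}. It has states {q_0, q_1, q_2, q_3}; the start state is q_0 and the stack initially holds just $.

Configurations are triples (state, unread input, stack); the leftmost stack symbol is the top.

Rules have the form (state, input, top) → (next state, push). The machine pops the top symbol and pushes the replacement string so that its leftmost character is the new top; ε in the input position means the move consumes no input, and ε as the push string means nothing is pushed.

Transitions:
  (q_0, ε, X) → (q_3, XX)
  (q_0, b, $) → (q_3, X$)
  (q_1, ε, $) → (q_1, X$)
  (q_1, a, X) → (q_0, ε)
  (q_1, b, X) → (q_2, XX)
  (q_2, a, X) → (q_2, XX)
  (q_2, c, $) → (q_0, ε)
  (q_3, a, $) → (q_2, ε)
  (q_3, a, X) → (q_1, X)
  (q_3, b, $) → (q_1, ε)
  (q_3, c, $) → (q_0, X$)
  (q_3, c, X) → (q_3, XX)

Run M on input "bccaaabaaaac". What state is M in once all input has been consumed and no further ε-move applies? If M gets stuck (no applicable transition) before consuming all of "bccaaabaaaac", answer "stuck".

(q_0, bccaaabaaaac, $) ⊢ (q_3, ccaaabaaaac, X$) ⊢ (q_3, caaabaaaac, XX$) ⊢ (q_3, aaabaaaac, XXX$) ⊢ (q_1, aabaaaac, XXX$) ⊢ (q_0, abaaaac, XX$) ⊢ (q_3, abaaaac, XXX$) ⊢ (q_1, baaaac, XXX$) ⊢ (q_2, aaaac, XXXX$) ⊢ (q_2, aaac, XXXXX$) ⊢ (q_2, aac, XXXXXX$) ⊢ (q_2, ac, XXXXXXX$) ⊢ (q_2, c, XXXXXXXX$)
No transition for (q_2, c, top X); M blocks with input c remaining.

stuck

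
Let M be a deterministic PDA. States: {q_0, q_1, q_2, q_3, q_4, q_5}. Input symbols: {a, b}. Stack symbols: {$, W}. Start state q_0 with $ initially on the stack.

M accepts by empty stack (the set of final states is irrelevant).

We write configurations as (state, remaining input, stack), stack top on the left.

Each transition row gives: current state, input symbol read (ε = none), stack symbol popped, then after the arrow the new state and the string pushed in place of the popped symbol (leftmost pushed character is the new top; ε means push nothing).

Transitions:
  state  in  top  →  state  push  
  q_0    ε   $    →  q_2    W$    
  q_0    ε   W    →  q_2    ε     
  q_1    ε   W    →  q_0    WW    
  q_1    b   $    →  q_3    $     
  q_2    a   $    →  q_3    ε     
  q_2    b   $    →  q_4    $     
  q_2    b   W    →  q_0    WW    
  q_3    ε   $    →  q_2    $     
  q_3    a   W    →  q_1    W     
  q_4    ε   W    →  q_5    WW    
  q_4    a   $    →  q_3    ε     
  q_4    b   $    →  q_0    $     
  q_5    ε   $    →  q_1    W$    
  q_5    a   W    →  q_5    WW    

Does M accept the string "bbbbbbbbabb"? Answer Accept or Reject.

(q_0, bbbbbbbbabb, $)
  ε-move, top $: go to q_2, push W$ → (q_2, bbbbbbbbabb, W$)
  read b, top W: go to q_0, push WW → (q_0, bbbbbbbabb, WW$)
  ε-move, top W: go to q_2, push ε → (q_2, bbbbbbbabb, W$)
  read b, top W: go to q_0, push WW → (q_0, bbbbbbabb, WW$)
  ε-move, top W: go to q_2, push ε → (q_2, bbbbbbabb, W$)
  read b, top W: go to q_0, push WW → (q_0, bbbbbabb, WW$)
  ε-move, top W: go to q_2, push ε → (q_2, bbbbbabb, W$)
  read b, top W: go to q_0, push WW → (q_0, bbbbabb, WW$)
  ε-move, top W: go to q_2, push ε → (q_2, bbbbabb, W$)
  read b, top W: go to q_0, push WW → (q_0, bbbabb, WW$)
  ε-move, top W: go to q_2, push ε → (q_2, bbbabb, W$)
  read b, top W: go to q_0, push WW → (q_0, bbabb, WW$)
  ε-move, top W: go to q_2, push ε → (q_2, bbabb, W$)
  read b, top W: go to q_0, push WW → (q_0, babb, WW$)
  ε-move, top W: go to q_2, push ε → (q_2, babb, W$)
  read b, top W: go to q_0, push WW → (q_0, abb, WW$)
  ε-move, top W: go to q_2, push ε → (q_2, abb, W$)
No transition applies at (q_2, abb, W$); input not fully consumed.

Reject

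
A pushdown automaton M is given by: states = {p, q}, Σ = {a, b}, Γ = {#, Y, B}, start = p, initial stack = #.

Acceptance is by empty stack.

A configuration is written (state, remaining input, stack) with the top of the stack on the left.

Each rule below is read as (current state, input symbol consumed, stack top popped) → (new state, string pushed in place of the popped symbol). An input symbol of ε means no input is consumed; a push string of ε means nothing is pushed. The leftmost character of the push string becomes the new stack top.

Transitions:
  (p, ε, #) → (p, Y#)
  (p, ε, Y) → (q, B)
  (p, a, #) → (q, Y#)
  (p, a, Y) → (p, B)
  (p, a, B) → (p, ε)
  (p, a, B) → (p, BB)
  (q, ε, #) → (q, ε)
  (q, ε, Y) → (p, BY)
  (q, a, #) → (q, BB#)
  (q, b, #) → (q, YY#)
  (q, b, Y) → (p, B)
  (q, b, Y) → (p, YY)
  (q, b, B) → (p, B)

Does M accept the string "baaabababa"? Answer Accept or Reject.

Reject

No computation consumes all input and empties the stack.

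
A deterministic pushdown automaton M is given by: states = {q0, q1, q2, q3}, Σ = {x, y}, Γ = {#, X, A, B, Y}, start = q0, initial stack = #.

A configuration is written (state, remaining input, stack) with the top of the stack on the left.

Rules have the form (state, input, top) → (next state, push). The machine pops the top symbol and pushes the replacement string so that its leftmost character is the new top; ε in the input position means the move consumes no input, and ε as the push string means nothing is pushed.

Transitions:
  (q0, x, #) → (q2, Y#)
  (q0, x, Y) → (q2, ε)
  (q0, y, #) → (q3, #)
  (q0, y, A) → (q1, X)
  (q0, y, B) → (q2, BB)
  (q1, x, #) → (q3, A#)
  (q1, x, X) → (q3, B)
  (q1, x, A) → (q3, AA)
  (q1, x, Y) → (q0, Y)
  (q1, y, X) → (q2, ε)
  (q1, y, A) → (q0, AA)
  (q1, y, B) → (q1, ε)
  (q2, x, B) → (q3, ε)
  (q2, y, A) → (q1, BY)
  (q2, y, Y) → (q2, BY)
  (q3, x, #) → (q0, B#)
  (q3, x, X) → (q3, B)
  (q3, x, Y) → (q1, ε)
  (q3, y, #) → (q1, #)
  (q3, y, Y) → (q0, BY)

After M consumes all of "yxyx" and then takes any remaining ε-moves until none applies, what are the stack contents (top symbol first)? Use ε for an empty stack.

B#

(q0, yxyx, #)
  read y, top #: go to q3, push # → (q3, xyx, #)
  read x, top #: go to q0, push B# → (q0, yx, B#)
  read y, top B: go to q2, push BB → (q2, x, BB#)
  read x, top B: go to q3, push ε → (q3, ε, B#)
All input consumed in state q3 with stack B#.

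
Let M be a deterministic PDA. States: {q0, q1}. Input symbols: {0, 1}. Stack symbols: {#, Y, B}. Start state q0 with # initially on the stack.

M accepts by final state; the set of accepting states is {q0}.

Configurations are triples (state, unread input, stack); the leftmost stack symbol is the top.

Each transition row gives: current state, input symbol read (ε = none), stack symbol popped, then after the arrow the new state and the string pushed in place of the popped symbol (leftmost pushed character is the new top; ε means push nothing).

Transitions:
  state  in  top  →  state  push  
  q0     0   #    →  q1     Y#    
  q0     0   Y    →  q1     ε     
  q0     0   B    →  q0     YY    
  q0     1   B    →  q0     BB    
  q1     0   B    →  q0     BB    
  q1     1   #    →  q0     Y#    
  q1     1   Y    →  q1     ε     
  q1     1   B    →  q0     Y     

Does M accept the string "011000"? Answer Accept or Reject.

Reject

(q0, 011000, #)
  read 0, top #: go to q1, push Y# → (q1, 11000, Y#)
  read 1, top Y: go to q1, push ε → (q1, 1000, #)
  read 1, top #: go to q0, push Y# → (q0, 000, Y#)
  read 0, top Y: go to q1, push ε → (q1, 00, #)
No transition applies at (q1, 00, #); input not fully consumed.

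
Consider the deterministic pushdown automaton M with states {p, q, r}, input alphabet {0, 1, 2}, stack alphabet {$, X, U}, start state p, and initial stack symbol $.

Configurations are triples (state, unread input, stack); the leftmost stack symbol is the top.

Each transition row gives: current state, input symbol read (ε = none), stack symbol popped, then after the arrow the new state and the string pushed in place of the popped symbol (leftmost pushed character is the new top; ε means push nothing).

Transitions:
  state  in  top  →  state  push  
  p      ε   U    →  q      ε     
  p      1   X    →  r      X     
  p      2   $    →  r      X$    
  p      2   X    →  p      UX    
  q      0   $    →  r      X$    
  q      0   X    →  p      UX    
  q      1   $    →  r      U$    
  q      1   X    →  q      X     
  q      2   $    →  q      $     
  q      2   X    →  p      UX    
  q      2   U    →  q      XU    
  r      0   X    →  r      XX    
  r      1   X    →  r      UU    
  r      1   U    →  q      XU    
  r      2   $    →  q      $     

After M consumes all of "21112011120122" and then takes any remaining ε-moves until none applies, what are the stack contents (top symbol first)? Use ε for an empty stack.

(p, 21112011120122, $)
  read 2, top $: go to r, push X$ → (r, 1112011120122, X$)
  read 1, top X: go to r, push UU → (r, 112011120122, UU$)
  read 1, top U: go to q, push XU → (q, 12011120122, XUU$)
  read 1, top X: go to q, push X → (q, 2011120122, XUU$)
  read 2, top X: go to p, push UX → (p, 011120122, UXUU$)
  ε-move, top U: go to q, push ε → (q, 011120122, XUU$)
  read 0, top X: go to p, push UX → (p, 11120122, UXUU$)
  ε-move, top U: go to q, push ε → (q, 11120122, XUU$)
  read 1, top X: go to q, push X → (q, 1120122, XUU$)
  read 1, top X: go to q, push X → (q, 120122, XUU$)
  read 1, top X: go to q, push X → (q, 20122, XUU$)
  read 2, top X: go to p, push UX → (p, 0122, UXUU$)
  ε-move, top U: go to q, push ε → (q, 0122, XUU$)
  read 0, top X: go to p, push UX → (p, 122, UXUU$)
  ε-move, top U: go to q, push ε → (q, 122, XUU$)
  read 1, top X: go to q, push X → (q, 22, XUU$)
  read 2, top X: go to p, push UX → (p, 2, UXUU$)
  ε-move, top U: go to q, push ε → (q, 2, XUU$)
  read 2, top X: go to p, push UX → (p, ε, UXUU$)
  ε-move, top U: go to q, push ε → (q, ε, XUU$)
All input consumed in state q with stack XUU$.

XUU$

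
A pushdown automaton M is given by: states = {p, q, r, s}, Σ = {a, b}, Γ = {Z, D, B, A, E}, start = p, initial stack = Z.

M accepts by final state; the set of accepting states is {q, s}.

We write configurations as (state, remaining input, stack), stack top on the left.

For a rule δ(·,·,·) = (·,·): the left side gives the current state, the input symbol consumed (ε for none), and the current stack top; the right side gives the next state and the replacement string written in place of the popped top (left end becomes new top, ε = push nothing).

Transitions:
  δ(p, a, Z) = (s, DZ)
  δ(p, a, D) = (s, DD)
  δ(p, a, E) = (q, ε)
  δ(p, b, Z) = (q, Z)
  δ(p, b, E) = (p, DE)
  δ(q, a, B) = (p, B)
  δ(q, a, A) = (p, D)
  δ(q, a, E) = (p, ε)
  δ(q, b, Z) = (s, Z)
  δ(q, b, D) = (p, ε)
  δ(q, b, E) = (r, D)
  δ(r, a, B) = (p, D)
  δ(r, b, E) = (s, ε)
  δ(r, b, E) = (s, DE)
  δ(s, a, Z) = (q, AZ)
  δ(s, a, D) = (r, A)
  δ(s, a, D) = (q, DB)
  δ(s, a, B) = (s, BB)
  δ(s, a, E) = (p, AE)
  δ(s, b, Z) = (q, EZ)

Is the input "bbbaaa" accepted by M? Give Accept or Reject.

One accepting computation: (p, bbbaaa, Z) ⊢ (q, bbaaa, Z) ⊢ (s, baaa, Z) ⊢ (q, aaa, EZ) ⊢ (p, aa, Z) ⊢ (s, a, DZ) ⊢ (q, ε, DBZ)
All input consumed and state q ∈ F.

Accept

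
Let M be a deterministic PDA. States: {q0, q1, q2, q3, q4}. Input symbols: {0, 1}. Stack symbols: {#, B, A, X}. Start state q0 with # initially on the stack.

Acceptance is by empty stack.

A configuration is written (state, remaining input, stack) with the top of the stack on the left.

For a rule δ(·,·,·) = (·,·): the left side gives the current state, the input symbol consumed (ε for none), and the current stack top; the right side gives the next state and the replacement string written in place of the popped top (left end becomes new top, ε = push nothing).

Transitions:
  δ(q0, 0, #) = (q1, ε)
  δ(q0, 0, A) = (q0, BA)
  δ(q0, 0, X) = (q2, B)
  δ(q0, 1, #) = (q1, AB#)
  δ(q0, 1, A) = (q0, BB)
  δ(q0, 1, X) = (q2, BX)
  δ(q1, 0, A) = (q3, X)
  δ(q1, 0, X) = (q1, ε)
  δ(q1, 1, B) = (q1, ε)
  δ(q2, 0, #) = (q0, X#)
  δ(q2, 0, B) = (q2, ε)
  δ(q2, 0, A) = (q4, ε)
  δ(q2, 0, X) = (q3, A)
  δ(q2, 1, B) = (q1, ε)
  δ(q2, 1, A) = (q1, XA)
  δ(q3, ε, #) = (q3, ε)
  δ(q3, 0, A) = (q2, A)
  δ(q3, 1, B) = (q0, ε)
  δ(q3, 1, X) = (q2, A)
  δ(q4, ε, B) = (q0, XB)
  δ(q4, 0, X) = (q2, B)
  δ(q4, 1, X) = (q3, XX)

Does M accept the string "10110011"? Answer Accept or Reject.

Reject

(q0, 10110011, #)
  read 1, top #: go to q1, push AB# → (q1, 0110011, AB#)
  read 0, top A: go to q3, push X → (q3, 110011, XB#)
  read 1, top X: go to q2, push A → (q2, 10011, AB#)
  read 1, top A: go to q1, push XA → (q1, 0011, XAB#)
  read 0, top X: go to q1, push ε → (q1, 011, AB#)
  read 0, top A: go to q3, push X → (q3, 11, XB#)
  read 1, top X: go to q2, push A → (q2, 1, AB#)
  read 1, top A: go to q1, push XA → (q1, ε, XAB#)
All input consumed; stack is XAB#, not empty, and no further ε-move applies.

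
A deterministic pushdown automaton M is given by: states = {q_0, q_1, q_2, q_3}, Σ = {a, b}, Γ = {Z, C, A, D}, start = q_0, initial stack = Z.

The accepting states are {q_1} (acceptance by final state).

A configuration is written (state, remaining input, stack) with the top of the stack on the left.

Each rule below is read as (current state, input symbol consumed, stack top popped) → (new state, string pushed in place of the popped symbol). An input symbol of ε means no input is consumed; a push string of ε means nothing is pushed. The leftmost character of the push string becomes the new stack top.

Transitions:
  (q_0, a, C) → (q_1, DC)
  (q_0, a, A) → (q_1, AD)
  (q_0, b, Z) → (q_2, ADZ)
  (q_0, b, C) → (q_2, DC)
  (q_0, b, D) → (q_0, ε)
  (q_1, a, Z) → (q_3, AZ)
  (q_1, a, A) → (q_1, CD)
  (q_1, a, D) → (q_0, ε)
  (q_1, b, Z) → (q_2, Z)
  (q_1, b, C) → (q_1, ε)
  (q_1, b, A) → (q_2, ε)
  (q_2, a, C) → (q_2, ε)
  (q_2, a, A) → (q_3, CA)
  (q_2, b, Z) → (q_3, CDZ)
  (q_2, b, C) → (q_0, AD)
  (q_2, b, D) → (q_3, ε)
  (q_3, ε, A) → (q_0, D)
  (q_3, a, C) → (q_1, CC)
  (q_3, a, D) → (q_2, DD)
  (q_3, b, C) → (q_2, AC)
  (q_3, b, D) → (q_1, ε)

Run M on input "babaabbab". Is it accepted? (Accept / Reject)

(q_0, babaabbab, Z) ⊢ (q_2, abaabbab, ADZ) ⊢ (q_3, baabbab, CADZ) ⊢ (q_2, aabbab, ACADZ) ⊢ (q_3, abbab, CACADZ) ⊢ (q_1, bbab, CCACADZ) ⊢ (q_1, bab, CACADZ) ⊢ (q_1, ab, ACADZ) ⊢ (q_1, b, CDCADZ) ⊢ (q_1, ε, DCADZ)
All input consumed; state q_1 ∈ F.

Accept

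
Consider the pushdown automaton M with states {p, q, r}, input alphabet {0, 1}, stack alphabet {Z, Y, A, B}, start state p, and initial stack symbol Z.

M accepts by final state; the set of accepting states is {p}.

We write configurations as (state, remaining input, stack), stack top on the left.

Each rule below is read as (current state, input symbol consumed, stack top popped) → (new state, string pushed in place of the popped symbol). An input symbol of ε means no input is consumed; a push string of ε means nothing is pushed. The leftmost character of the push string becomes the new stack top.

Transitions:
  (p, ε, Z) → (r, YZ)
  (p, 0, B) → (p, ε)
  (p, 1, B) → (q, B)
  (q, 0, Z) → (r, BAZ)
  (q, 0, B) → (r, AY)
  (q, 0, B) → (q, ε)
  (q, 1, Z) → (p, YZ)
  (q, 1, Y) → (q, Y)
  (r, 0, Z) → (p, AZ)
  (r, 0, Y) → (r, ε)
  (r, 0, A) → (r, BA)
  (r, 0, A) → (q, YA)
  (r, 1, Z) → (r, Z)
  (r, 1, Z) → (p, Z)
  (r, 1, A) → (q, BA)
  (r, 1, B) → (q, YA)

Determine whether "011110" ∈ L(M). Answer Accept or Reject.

One accepting computation: (p, 011110, Z) ⊢ (r, 011110, YZ) ⊢ (r, 11110, Z) ⊢ (r, 1110, Z) ⊢ (r, 110, Z) ⊢ (r, 10, Z) ⊢ (r, 0, Z) ⊢ (p, ε, AZ)
All input consumed and state p ∈ F.

Accept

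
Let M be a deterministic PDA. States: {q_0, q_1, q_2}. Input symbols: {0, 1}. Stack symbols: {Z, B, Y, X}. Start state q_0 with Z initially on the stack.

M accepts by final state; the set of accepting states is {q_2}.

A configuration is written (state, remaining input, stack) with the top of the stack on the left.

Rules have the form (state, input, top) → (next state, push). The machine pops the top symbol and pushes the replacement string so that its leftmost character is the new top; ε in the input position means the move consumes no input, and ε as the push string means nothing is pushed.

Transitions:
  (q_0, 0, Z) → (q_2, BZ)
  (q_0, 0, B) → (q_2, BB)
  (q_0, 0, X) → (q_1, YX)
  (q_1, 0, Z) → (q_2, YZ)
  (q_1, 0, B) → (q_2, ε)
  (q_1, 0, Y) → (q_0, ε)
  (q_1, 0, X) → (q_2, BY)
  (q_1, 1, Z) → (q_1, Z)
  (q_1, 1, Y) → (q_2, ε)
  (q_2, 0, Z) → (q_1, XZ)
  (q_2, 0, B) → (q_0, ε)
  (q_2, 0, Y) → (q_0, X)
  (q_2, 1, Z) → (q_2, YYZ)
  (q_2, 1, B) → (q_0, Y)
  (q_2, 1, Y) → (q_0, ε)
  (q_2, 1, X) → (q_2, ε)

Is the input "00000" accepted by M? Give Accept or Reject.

(q_0, 00000, Z)
  read 0, top Z: go to q_2, push BZ → (q_2, 0000, BZ)
  read 0, top B: go to q_0, push ε → (q_0, 000, Z)
  read 0, top Z: go to q_2, push BZ → (q_2, 00, BZ)
  read 0, top B: go to q_0, push ε → (q_0, 0, Z)
  read 0, top Z: go to q_2, push BZ → (q_2, ε, BZ)
All input consumed; state q_2 ∈ F.

Accept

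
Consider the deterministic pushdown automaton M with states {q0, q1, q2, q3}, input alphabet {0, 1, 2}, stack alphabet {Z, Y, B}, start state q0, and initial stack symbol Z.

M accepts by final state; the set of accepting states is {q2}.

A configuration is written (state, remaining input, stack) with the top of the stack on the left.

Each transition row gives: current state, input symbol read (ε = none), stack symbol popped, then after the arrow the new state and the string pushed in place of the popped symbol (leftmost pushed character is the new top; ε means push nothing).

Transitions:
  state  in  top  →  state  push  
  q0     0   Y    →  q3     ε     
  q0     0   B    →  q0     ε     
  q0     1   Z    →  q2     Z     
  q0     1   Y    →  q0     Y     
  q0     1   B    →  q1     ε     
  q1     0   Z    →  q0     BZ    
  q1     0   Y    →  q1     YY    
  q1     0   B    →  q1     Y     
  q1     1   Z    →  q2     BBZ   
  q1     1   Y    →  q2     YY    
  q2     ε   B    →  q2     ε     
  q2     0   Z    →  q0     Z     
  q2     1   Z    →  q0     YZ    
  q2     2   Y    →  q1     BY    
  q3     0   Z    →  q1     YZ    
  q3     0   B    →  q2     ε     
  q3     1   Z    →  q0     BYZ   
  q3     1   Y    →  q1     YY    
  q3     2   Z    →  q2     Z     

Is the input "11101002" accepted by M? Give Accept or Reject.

Accept

(q0, 11101002, Z)
  read 1, top Z: go to q2, push Z → (q2, 1101002, Z)
  read 1, top Z: go to q0, push YZ → (q0, 101002, YZ)
  read 1, top Y: go to q0, push Y → (q0, 01002, YZ)
  read 0, top Y: go to q3, push ε → (q3, 1002, Z)
  read 1, top Z: go to q0, push BYZ → (q0, 002, BYZ)
  read 0, top B: go to q0, push ε → (q0, 02, YZ)
  read 0, top Y: go to q3, push ε → (q3, 2, Z)
  read 2, top Z: go to q2, push Z → (q2, ε, Z)
All input consumed; state q2 ∈ F.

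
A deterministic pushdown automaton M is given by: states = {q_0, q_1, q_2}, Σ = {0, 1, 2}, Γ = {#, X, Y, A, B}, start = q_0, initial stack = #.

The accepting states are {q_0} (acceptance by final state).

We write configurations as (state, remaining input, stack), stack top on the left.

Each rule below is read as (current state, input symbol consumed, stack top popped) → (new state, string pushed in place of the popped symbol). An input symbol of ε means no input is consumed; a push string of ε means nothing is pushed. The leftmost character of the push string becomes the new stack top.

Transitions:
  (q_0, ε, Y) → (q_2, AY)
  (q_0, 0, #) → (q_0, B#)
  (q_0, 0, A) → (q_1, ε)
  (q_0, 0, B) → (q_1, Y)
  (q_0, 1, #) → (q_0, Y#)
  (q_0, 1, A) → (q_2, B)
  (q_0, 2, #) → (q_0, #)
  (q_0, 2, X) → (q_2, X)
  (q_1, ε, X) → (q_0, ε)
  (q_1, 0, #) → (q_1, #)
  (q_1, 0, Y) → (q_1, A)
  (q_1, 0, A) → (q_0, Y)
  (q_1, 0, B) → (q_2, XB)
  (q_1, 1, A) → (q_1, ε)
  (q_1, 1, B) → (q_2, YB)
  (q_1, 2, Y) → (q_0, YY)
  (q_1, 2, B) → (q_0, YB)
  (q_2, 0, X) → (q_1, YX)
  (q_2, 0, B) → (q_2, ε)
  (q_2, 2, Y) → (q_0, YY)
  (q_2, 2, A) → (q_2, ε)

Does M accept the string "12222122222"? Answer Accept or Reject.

(q_0, 12222122222, #)
  read 1, top #: go to q_0, push Y# → (q_0, 2222122222, Y#)
  ε-move, top Y: go to q_2, push AY → (q_2, 2222122222, AY#)
  read 2, top A: go to q_2, push ε → (q_2, 222122222, Y#)
  read 2, top Y: go to q_0, push YY → (q_0, 22122222, YY#)
  ε-move, top Y: go to q_2, push AY → (q_2, 22122222, AYY#)
  read 2, top A: go to q_2, push ε → (q_2, 2122222, YY#)
  read 2, top Y: go to q_0, push YY → (q_0, 122222, YYY#)
  ε-move, top Y: go to q_2, push AY → (q_2, 122222, AYYY#)
No transition applies at (q_2, 122222, AYYY#); input not fully consumed.

Reject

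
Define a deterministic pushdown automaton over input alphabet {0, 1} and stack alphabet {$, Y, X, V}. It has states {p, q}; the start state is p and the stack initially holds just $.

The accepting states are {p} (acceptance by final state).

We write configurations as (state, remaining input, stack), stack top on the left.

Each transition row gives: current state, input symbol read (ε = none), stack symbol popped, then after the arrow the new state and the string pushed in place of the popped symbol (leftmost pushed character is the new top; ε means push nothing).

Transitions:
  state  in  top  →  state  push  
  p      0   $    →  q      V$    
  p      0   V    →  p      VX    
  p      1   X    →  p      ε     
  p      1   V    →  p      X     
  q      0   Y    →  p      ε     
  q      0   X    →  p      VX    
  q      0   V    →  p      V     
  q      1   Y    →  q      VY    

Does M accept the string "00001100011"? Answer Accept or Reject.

Reject

(p, 00001100011, $) ⊢ (q, 0001100011, V$) ⊢ (p, 001100011, V$) ⊢ (p, 01100011, VX$) ⊢ (p, 1100011, VXX$) ⊢ (p, 100011, XXX$) ⊢ (p, 00011, XX$)
No transition applies at (p, 00011, XX$); input not fully consumed.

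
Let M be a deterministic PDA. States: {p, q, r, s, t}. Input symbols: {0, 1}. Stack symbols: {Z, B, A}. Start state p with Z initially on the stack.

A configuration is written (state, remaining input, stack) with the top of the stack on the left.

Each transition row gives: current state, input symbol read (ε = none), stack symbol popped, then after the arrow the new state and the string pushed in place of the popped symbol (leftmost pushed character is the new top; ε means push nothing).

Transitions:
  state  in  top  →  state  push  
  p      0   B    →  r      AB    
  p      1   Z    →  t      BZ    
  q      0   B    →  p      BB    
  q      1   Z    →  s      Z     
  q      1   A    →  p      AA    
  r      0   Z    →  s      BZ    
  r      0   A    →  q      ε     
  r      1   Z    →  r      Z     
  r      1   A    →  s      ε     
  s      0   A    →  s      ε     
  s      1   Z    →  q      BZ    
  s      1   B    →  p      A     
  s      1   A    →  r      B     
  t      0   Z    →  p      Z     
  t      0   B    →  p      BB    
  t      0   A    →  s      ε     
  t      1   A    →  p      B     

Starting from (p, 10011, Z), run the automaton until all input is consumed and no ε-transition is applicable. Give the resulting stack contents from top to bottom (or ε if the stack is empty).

(p, 10011, Z) ⊢ (t, 0011, BZ) ⊢ (p, 011, BBZ) ⊢ (r, 11, ABBZ) ⊢ (s, 1, BBZ) ⊢ (p, ε, ABZ)
All input consumed in state p with stack ABZ.

ABZ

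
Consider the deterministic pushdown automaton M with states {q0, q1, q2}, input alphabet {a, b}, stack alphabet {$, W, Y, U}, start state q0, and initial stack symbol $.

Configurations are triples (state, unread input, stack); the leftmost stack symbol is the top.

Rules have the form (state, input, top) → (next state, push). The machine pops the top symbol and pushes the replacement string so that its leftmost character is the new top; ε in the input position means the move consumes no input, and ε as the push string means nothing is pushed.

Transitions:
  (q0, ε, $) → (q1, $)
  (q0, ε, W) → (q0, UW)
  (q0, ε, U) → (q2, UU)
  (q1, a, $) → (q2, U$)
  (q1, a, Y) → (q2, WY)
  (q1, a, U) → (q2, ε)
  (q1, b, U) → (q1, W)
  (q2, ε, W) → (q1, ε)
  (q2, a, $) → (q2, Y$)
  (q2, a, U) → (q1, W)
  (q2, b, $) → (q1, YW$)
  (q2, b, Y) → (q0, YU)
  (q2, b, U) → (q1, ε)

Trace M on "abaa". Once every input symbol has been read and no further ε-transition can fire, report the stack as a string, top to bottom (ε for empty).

W$

(q0, abaa, $) ⊢ (q1, abaa, $) ⊢ (q2, baa, U$) ⊢ (q1, aa, $) ⊢ (q2, a, U$) ⊢ (q1, ε, W$)
All input consumed in state q1 with stack W$.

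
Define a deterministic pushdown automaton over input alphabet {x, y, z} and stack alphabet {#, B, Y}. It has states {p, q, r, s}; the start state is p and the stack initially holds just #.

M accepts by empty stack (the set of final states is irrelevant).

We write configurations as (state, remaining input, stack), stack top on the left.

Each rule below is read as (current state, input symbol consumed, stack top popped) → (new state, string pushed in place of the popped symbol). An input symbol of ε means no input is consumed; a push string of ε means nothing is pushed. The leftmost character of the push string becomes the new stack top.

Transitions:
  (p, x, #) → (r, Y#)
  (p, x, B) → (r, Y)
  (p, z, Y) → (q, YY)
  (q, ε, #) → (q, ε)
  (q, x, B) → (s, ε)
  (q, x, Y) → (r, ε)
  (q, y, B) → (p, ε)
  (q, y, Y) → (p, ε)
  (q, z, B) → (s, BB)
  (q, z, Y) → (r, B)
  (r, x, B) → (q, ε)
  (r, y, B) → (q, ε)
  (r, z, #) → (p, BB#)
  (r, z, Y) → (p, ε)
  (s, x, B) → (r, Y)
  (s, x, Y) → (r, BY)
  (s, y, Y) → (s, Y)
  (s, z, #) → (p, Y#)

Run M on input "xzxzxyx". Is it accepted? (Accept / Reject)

(p, xzxzxyx, #)
  read x, top #: go to r, push Y# → (r, zxzxyx, Y#)
  read z, top Y: go to p, push ε → (p, xzxyx, #)
  read x, top #: go to r, push Y# → (r, zxyx, Y#)
  read z, top Y: go to p, push ε → (p, xyx, #)
  read x, top #: go to r, push Y# → (r, yx, Y#)
No transition applies at (r, yx, Y#); input not fully consumed.

Reject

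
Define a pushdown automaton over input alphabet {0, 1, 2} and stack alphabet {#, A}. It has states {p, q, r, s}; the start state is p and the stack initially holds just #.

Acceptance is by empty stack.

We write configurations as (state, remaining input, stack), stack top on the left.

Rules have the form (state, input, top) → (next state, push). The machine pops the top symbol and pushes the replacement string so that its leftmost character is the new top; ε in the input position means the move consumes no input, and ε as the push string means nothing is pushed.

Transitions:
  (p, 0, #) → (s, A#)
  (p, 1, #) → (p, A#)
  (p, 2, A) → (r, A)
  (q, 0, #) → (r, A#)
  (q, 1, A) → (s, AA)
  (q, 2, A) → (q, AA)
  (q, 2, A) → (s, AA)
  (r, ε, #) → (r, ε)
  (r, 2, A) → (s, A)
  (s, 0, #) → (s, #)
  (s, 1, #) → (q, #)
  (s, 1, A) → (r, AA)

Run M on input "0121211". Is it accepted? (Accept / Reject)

No computation consumes all input and empties the stack.

Reject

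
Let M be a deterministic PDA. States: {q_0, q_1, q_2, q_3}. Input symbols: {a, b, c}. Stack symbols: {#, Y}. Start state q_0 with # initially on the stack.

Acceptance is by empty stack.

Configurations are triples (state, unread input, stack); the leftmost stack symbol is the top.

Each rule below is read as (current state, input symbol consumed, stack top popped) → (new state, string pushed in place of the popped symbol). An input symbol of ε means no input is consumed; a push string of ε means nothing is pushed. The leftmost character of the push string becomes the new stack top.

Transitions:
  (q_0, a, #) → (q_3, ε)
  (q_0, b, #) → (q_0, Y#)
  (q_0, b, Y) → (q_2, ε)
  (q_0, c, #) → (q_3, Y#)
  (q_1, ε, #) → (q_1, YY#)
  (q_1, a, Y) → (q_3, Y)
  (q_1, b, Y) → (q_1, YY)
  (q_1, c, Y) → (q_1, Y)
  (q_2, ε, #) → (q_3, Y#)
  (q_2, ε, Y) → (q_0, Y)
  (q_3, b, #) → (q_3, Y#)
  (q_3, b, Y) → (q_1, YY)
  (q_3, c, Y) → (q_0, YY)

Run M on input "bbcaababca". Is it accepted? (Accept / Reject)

Reject

(q_0, bbcaababca, #) ⊢ (q_0, bcaababca, Y#) ⊢ (q_2, caababca, #) ⊢ (q_3, caababca, Y#) ⊢ (q_0, aababca, YY#)
No transition applies at (q_0, aababca, YY#); input not fully consumed.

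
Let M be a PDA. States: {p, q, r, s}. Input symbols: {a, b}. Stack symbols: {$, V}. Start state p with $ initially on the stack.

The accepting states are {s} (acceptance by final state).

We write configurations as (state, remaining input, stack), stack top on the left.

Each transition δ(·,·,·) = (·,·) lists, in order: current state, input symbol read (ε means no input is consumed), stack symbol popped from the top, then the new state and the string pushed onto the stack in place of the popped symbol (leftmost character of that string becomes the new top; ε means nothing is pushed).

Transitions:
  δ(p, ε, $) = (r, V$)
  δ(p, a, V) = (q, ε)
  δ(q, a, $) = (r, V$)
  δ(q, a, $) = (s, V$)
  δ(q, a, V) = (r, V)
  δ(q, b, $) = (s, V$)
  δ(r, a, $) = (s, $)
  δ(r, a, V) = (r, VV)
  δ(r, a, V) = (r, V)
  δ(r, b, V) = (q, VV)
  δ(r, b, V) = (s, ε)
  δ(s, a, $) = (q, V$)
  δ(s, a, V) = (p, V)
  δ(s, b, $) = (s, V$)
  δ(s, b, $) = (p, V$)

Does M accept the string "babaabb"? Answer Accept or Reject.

Reject

No computation consumes all input and reaches a final state.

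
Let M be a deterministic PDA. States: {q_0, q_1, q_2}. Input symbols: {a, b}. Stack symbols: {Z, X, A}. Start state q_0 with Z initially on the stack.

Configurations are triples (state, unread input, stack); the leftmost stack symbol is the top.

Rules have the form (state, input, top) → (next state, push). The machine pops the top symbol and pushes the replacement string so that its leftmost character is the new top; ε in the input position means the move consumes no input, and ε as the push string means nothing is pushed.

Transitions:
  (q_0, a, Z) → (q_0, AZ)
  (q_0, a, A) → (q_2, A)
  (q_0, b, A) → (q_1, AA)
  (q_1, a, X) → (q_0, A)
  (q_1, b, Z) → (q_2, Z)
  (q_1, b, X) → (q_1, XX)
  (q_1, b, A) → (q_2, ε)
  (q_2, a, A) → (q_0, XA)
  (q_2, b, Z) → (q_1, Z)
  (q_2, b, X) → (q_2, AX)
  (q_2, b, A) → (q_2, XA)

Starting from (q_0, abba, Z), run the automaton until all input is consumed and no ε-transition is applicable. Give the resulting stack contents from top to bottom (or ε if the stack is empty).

(q_0, abba, Z)
  read a, top Z: go to q_0, push AZ → (q_0, bba, AZ)
  read b, top A: go to q_1, push AA → (q_1, ba, AAZ)
  read b, top A: go to q_2, push ε → (q_2, a, AZ)
  read a, top A: go to q_0, push XA → (q_0, ε, XAZ)
All input consumed in state q_0 with stack XAZ.

XAZ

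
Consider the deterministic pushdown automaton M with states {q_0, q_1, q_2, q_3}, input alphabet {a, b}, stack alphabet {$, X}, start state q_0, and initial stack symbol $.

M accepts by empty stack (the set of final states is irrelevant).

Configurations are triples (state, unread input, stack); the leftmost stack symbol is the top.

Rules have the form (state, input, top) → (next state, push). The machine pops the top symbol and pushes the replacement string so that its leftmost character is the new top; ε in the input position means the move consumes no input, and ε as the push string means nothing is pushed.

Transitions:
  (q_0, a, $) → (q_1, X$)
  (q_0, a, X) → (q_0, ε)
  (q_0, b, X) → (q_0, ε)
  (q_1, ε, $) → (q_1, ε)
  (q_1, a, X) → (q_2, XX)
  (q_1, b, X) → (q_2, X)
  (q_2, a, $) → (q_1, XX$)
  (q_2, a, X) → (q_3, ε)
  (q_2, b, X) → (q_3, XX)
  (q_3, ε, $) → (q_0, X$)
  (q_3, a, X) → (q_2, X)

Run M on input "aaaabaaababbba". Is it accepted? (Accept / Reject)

Reject

(q_0, aaaabaaababbba, $)
  read a, top $: go to q_1, push X$ → (q_1, aaabaaababbba, X$)
  read a, top X: go to q_2, push XX → (q_2, aabaaababbba, XX$)
  read a, top X: go to q_3, push ε → (q_3, abaaababbba, X$)
  read a, top X: go to q_2, push X → (q_2, baaababbba, X$)
  read b, top X: go to q_3, push XX → (q_3, aaababbba, XX$)
  read a, top X: go to q_2, push X → (q_2, aababbba, XX$)
  read a, top X: go to q_3, push ε → (q_3, ababbba, X$)
  read a, top X: go to q_2, push X → (q_2, babbba, X$)
  read b, top X: go to q_3, push XX → (q_3, abbba, XX$)
  read a, top X: go to q_2, push X → (q_2, bbba, XX$)
  read b, top X: go to q_3, push XX → (q_3, bba, XXX$)
No transition applies at (q_3, bba, XXX$); input not fully consumed.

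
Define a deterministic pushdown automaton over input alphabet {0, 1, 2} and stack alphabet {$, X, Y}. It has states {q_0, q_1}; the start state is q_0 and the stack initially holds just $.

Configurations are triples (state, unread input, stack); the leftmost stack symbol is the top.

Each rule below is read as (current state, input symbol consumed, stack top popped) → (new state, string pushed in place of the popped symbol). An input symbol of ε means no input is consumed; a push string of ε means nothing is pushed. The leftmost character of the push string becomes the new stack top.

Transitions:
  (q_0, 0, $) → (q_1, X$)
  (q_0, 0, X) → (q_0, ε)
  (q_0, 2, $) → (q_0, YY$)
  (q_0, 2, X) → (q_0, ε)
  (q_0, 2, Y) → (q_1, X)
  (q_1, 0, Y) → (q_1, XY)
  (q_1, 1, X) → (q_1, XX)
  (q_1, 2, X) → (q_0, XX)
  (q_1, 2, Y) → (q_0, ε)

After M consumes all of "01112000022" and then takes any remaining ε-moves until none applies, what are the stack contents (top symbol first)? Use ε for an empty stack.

YY$

(q_0, 01112000022, $) ⊢ (q_1, 1112000022, X$) ⊢ (q_1, 112000022, XX$) ⊢ (q_1, 12000022, XXX$) ⊢ (q_1, 2000022, XXXX$) ⊢ (q_0, 000022, XXXXX$) ⊢ (q_0, 00022, XXXX$) ⊢ (q_0, 0022, XXX$) ⊢ (q_0, 022, XX$) ⊢ (q_0, 22, X$) ⊢ (q_0, 2, $) ⊢ (q_0, ε, YY$)
All input consumed in state q_0 with stack YY$.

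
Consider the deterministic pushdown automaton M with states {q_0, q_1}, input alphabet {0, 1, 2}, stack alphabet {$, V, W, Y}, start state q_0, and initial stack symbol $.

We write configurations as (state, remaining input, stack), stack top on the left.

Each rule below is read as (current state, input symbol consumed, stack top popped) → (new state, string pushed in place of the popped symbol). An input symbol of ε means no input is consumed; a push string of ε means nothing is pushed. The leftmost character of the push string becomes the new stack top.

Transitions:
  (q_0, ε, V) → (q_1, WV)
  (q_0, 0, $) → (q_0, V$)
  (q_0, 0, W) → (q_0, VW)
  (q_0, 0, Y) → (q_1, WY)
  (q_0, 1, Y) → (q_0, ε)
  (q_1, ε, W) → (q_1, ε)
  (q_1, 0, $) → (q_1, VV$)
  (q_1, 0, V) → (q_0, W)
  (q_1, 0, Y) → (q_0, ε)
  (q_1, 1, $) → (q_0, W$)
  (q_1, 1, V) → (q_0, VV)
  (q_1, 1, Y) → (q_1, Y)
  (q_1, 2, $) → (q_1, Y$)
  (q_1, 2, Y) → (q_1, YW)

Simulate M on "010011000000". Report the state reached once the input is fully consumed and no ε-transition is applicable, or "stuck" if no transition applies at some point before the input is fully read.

q_1

(q_0, 010011000000, $) ⊢ (q_0, 10011000000, V$) ⊢ (q_1, 10011000000, WV$) ⊢ (q_1, 10011000000, V$) ⊢ (q_0, 0011000000, VV$) ⊢ (q_1, 0011000000, WVV$) ⊢ (q_1, 0011000000, VV$) ⊢ (q_0, 011000000, WV$) ⊢ (q_0, 11000000, VWV$) ⊢ (q_1, 11000000, WVWV$) ⊢ (q_1, 11000000, VWV$) ⊢ (q_0, 1000000, VVWV$) ⊢ (q_1, 1000000, WVVWV$) ⊢ (q_1, 1000000, VVWV$) ⊢ (q_0, 000000, VVVWV$) ⊢ (q_1, 000000, WVVVWV$) ⊢ (q_1, 000000, VVVWV$) ⊢ (q_0, 00000, WVVWV$) ⊢ (q_0, 0000, VWVVWV$) ⊢ (q_1, 0000, WVWVVWV$) ⊢ (q_1, 0000, VWVVWV$) ⊢ (q_0, 000, WWVVWV$) ⊢ (q_0, 00, VWWVVWV$) ⊢ (q_1, 00, WVWWVVWV$) ⊢ (q_1, 00, VWWVVWV$) ⊢ (q_0, 0, WWWVVWV$) ⊢ (q_0, ε, VWWWVVWV$) ⊢ (q_1, ε, WVWWWVVWV$) ⊢ (q_1, ε, VWWWVVWV$)
All input consumed; M is in state q_1.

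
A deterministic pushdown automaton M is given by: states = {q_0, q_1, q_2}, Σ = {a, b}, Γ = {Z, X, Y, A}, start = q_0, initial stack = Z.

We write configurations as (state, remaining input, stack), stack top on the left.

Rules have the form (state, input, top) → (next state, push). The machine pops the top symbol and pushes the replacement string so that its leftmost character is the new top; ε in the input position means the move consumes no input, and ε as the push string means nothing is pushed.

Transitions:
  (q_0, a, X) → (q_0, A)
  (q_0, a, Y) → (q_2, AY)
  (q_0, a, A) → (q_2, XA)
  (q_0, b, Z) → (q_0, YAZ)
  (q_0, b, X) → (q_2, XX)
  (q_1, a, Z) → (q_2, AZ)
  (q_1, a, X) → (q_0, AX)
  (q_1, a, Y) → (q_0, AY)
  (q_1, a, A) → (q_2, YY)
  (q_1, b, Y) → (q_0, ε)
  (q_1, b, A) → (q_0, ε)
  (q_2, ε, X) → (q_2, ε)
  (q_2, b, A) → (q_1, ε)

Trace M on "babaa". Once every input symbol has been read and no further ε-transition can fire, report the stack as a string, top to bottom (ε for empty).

AYAZ

(q_0, babaa, Z)
  read b, top Z: go to q_0, push YAZ → (q_0, abaa, YAZ)
  read a, top Y: go to q_2, push AY → (q_2, baa, AYAZ)
  read b, top A: go to q_1, push ε → (q_1, aa, YAZ)
  read a, top Y: go to q_0, push AY → (q_0, a, AYAZ)
  read a, top A: go to q_2, push XA → (q_2, ε, XAYAZ)
  ε-move, top X: go to q_2, push ε → (q_2, ε, AYAZ)
All input consumed in state q_2 with stack AYAZ.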